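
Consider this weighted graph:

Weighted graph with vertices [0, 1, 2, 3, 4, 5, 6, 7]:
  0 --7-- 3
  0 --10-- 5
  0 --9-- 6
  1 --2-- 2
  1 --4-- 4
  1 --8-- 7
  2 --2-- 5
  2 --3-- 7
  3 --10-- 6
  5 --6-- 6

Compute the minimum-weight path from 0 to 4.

Using Dijkstra's algorithm from vertex 0:
Shortest path: 0 -> 5 -> 2 -> 1 -> 4
Total weight: 10 + 2 + 2 + 4 = 18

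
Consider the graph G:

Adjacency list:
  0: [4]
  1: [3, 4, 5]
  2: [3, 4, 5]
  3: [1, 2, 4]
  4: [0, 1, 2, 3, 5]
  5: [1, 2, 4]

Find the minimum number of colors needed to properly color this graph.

The graph has a maximum clique of size 3 (lower bound on chromatic number).
A valid 3-coloring: {0: 1, 1: 1, 2: 1, 3: 2, 4: 0, 5: 2}.
Chromatic number = 3.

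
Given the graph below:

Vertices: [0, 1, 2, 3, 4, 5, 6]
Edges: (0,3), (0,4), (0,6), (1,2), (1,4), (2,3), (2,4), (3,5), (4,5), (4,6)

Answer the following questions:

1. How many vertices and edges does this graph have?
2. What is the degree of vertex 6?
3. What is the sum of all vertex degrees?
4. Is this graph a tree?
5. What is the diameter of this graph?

Count: 7 vertices, 10 edges.
Vertex 6 has neighbors [0, 4], degree = 2.
Handshaking lemma: 2 * 10 = 20.
A tree on 7 vertices has 6 edges. This graph has 10 edges (4 extra). Not a tree.
Diameter (longest shortest path) = 2.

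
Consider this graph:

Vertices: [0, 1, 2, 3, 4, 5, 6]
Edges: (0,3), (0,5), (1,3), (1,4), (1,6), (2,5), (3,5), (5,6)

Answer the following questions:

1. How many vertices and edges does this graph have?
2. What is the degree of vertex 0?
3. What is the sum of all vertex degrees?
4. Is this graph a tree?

Count: 7 vertices, 8 edges.
Vertex 0 has neighbors [3, 5], degree = 2.
Handshaking lemma: 2 * 8 = 16.
A tree on 7 vertices has 6 edges. This graph has 8 edges (2 extra). Not a tree.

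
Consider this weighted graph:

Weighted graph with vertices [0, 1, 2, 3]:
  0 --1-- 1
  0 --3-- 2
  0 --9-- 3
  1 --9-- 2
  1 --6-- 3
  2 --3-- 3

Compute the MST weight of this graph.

Applying Kruskal's algorithm (sort edges by weight, add if no cycle):
  Add (0,1) w=1
  Add (0,2) w=3
  Add (2,3) w=3
  Skip (1,3) w=6 (creates cycle)
  Skip (0,3) w=9 (creates cycle)
  Skip (1,2) w=9 (creates cycle)
MST weight = 7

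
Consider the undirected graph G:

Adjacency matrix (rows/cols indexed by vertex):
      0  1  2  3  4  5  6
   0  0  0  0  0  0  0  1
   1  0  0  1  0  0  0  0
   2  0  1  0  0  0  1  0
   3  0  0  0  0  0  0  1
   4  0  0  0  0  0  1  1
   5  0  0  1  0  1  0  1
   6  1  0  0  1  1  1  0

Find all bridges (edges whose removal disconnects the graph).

A bridge is an edge whose removal increases the number of connected components.
Bridges found: (0,6), (1,2), (2,5), (3,6)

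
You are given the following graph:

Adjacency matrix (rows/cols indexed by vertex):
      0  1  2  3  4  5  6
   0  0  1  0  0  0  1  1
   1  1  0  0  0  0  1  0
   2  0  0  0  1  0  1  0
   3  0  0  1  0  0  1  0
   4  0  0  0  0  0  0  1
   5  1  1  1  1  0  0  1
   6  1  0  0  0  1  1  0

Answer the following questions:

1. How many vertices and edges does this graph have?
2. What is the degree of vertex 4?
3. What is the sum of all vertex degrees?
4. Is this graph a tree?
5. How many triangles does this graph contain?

Count: 7 vertices, 9 edges.
Vertex 4 has neighbors [6], degree = 1.
Handshaking lemma: 2 * 9 = 18.
A tree on 7 vertices has 6 edges. This graph has 9 edges (3 extra). Not a tree.
Number of triangles = 3.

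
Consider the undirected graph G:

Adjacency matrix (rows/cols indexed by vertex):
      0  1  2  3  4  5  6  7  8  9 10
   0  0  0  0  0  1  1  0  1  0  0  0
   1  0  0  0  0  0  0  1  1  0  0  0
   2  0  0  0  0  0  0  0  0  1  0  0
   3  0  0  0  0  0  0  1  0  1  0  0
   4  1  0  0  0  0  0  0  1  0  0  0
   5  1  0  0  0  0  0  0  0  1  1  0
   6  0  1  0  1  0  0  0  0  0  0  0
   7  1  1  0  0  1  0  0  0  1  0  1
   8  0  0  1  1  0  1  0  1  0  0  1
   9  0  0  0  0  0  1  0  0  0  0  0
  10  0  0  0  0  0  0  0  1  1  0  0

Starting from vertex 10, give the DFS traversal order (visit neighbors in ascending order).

DFS from vertex 10 (neighbors processed in ascending order):
Visit order: 10, 7, 0, 4, 5, 8, 2, 3, 6, 1, 9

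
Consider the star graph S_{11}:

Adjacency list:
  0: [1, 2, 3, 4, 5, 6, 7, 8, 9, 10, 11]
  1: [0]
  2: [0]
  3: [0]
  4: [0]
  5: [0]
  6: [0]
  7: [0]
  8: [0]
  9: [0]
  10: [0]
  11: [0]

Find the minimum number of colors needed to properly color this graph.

S_{11} has one hub adjacent to 11 leaves; leaves are pairwise non-adjacent.
Color the hub 0 and every leaf 1.
Chromatic number = 2.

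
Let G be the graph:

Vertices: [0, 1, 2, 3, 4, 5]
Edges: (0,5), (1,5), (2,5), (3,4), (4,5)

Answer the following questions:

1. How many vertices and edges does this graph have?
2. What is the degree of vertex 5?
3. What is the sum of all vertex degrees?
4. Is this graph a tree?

Count: 6 vertices, 5 edges.
Vertex 5 has neighbors [0, 1, 2, 4], degree = 4.
Handshaking lemma: 2 * 5 = 10.
A graph is a tree iff it is connected and has exactly n-1 edges. This graph is connected (all 6 vertices in one component) and has 6-1 = 5 edges. It is a tree.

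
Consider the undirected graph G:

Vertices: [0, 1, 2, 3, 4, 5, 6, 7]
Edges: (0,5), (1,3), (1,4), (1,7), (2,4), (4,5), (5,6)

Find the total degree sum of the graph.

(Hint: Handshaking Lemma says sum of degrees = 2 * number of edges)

Count edges: 7 edges.
By Handshaking Lemma: sum of degrees = 2 * 7 = 14.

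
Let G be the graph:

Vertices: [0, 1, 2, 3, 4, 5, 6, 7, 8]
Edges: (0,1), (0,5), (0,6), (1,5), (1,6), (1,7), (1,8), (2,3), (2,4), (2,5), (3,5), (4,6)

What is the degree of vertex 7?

Vertex 7 has neighbors [1], so deg(7) = 1.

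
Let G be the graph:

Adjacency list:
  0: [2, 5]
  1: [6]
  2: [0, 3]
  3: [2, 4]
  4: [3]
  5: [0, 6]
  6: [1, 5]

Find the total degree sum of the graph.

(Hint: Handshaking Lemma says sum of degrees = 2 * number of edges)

Count edges: 6 edges.
By Handshaking Lemma: sum of degrees = 2 * 6 = 12.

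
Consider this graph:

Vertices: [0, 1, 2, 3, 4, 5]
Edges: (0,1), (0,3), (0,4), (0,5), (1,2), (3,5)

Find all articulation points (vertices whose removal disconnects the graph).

An articulation point is a vertex whose removal disconnects the graph.
Articulation points: [0, 1]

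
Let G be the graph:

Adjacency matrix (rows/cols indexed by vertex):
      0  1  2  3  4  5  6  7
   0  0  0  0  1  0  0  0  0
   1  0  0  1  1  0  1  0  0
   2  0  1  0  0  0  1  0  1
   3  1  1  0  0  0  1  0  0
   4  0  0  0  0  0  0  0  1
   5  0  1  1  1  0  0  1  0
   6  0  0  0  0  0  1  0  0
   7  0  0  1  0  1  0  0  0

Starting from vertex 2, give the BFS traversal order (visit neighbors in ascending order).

BFS from vertex 2 (neighbors processed in ascending order):
Visit order: 2, 1, 5, 7, 3, 6, 4, 0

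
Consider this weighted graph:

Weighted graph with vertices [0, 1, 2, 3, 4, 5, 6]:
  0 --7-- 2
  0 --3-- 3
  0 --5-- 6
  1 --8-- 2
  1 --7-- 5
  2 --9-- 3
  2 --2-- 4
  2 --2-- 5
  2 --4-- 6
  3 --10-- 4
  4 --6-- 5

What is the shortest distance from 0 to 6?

Using Dijkstra's algorithm from vertex 0:
Shortest path: 0 -> 6
Total weight: 5 = 5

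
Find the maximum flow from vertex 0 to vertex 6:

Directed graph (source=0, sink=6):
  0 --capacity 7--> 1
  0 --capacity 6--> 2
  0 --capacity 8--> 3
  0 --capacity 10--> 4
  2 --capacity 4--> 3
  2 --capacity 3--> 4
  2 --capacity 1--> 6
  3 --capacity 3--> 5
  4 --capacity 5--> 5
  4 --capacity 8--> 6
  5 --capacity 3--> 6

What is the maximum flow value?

Computing max flow:
  Flow on (0->2): 4/6
  Flow on (0->3): 3/8
  Flow on (0->4): 5/10
  Flow on (2->4): 3/3
  Flow on (2->6): 1/1
  Flow on (3->5): 3/3
  Flow on (4->6): 8/8
  Flow on (5->6): 3/3
Maximum flow = 12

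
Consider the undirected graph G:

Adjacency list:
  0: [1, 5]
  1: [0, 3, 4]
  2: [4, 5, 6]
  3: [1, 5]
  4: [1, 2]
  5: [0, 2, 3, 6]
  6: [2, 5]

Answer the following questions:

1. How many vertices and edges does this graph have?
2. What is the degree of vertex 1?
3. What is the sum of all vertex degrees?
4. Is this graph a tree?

Count: 7 vertices, 9 edges.
Vertex 1 has neighbors [0, 3, 4], degree = 3.
Handshaking lemma: 2 * 9 = 18.
A tree on 7 vertices has 6 edges. This graph has 9 edges (3 extra). Not a tree.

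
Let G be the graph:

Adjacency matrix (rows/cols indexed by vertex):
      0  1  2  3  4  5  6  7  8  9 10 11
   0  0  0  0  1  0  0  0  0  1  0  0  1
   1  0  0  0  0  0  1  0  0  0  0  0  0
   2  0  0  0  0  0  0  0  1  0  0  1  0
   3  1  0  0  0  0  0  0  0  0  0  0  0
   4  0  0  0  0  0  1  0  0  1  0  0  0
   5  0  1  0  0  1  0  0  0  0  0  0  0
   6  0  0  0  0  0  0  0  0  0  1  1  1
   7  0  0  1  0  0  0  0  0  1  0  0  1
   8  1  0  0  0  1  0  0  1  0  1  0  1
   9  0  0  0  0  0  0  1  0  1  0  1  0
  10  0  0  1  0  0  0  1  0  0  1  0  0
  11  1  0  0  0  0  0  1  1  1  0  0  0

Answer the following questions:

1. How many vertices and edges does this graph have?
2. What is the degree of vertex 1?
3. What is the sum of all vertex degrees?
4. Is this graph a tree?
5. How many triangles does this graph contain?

Count: 12 vertices, 16 edges.
Vertex 1 has neighbors [5], degree = 1.
Handshaking lemma: 2 * 16 = 32.
A tree on 12 vertices has 11 edges. This graph has 16 edges (5 extra). Not a tree.
Number of triangles = 3.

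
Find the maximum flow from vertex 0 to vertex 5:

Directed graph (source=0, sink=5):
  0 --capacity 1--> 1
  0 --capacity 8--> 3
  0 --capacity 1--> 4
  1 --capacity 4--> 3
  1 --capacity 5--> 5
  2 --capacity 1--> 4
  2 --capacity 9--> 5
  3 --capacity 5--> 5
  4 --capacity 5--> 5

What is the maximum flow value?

Computing max flow:
  Flow on (0->1): 1/1
  Flow on (0->3): 5/8
  Flow on (0->4): 1/1
  Flow on (1->5): 1/5
  Flow on (3->5): 5/5
  Flow on (4->5): 1/5
Maximum flow = 7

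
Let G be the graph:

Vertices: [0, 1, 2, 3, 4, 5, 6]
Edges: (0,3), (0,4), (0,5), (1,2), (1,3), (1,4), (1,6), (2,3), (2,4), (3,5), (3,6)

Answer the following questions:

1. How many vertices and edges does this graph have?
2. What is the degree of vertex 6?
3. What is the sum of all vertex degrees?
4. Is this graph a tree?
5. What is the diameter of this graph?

Count: 7 vertices, 11 edges.
Vertex 6 has neighbors [1, 3], degree = 2.
Handshaking lemma: 2 * 11 = 22.
A tree on 7 vertices has 6 edges. This graph has 11 edges (5 extra). Not a tree.
Diameter (longest shortest path) = 2.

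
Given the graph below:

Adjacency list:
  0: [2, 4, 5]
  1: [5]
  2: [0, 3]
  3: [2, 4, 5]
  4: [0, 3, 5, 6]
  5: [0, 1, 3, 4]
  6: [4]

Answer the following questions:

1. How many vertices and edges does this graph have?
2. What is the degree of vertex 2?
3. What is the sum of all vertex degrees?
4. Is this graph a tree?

Count: 7 vertices, 9 edges.
Vertex 2 has neighbors [0, 3], degree = 2.
Handshaking lemma: 2 * 9 = 18.
A tree on 7 vertices has 6 edges. This graph has 9 edges (3 extra). Not a tree.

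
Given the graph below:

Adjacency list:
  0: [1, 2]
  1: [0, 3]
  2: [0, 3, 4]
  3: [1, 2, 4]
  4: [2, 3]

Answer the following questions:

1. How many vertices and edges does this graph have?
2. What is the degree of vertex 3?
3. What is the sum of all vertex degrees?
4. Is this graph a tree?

Count: 5 vertices, 6 edges.
Vertex 3 has neighbors [1, 2, 4], degree = 3.
Handshaking lemma: 2 * 6 = 12.
A tree on 5 vertices has 4 edges. This graph has 6 edges (2 extra). Not a tree.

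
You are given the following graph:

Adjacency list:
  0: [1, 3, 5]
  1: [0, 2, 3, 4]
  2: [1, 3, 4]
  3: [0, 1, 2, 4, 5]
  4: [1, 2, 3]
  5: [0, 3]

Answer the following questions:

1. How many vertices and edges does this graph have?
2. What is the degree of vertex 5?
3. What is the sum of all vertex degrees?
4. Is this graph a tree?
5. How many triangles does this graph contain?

Count: 6 vertices, 10 edges.
Vertex 5 has neighbors [0, 3], degree = 2.
Handshaking lemma: 2 * 10 = 20.
A tree on 6 vertices has 5 edges. This graph has 10 edges (5 extra). Not a tree.
Number of triangles = 6.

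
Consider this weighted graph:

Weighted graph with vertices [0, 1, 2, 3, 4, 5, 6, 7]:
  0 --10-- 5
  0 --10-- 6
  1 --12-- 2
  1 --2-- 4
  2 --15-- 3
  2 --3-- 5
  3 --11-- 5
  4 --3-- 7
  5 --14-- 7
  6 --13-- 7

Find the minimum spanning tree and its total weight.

Applying Kruskal's algorithm (sort edges by weight, add if no cycle):
  Add (1,4) w=2
  Add (2,5) w=3
  Add (4,7) w=3
  Add (0,5) w=10
  Add (0,6) w=10
  Add (3,5) w=11
  Add (1,2) w=12
  Skip (6,7) w=13 (creates cycle)
  Skip (5,7) w=14 (creates cycle)
  Skip (2,3) w=15 (creates cycle)
MST weight = 51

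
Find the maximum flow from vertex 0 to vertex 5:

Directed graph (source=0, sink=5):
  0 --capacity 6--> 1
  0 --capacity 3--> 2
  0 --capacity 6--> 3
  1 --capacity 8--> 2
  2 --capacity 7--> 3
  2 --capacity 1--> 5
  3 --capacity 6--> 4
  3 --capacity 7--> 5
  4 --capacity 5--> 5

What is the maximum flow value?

Computing max flow:
  Flow on (0->1): 6/6
  Flow on (0->2): 2/3
  Flow on (0->3): 5/6
  Flow on (1->2): 6/8
  Flow on (2->3): 7/7
  Flow on (2->5): 1/1
  Flow on (3->4): 5/6
  Flow on (3->5): 7/7
  Flow on (4->5): 5/5
Maximum flow = 13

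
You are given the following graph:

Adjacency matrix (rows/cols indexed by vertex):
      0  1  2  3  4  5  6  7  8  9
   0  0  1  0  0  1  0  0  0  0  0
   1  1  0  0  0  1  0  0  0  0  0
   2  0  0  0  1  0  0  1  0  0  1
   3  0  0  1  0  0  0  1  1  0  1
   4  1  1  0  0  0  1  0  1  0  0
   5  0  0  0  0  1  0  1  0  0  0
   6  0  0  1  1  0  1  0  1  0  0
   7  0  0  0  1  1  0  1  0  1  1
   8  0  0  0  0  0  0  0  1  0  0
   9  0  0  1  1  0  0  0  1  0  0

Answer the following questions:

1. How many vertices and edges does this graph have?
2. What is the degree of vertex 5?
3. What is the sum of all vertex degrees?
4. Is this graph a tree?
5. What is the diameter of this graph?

Count: 10 vertices, 15 edges.
Vertex 5 has neighbors [4, 6], degree = 2.
Handshaking lemma: 2 * 15 = 30.
A tree on 10 vertices has 9 edges. This graph has 15 edges (6 extra). Not a tree.
Diameter (longest shortest path) = 4.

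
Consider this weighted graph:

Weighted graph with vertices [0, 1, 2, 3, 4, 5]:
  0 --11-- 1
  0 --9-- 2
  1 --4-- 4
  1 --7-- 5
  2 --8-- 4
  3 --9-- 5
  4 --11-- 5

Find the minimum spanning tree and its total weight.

Applying Kruskal's algorithm (sort edges by weight, add if no cycle):
  Add (1,4) w=4
  Add (1,5) w=7
  Add (2,4) w=8
  Add (0,2) w=9
  Add (3,5) w=9
  Skip (0,1) w=11 (creates cycle)
  Skip (4,5) w=11 (creates cycle)
MST weight = 37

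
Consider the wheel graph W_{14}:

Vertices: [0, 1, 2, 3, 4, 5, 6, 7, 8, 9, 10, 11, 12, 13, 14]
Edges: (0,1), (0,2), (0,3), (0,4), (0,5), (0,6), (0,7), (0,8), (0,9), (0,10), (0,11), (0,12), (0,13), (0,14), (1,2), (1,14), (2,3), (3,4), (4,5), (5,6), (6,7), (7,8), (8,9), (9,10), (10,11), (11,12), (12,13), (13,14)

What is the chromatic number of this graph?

W_{14} = C_{14} plus a hub adjacent to every cycle vertex.
The outer cycle needs 2 colors (even cycle); the hub is adjacent to all of them so needs a fresh color.
Chromatic number = 2 + 1 = 3.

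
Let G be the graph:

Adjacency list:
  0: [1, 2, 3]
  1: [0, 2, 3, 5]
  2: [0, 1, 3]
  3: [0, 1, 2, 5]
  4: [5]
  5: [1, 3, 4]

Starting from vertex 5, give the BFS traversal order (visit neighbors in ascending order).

BFS from vertex 5 (neighbors processed in ascending order):
Visit order: 5, 1, 3, 4, 0, 2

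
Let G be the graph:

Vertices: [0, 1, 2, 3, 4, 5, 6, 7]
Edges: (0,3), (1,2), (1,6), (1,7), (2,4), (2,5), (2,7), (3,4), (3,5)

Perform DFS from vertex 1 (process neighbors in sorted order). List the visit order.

DFS from vertex 1 (neighbors processed in ascending order):
Visit order: 1, 2, 4, 3, 0, 5, 7, 6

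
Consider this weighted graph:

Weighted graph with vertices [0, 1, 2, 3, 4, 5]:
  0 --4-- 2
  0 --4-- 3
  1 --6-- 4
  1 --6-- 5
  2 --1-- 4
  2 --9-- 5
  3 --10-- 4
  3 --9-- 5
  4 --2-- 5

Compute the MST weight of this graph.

Applying Kruskal's algorithm (sort edges by weight, add if no cycle):
  Add (2,4) w=1
  Add (4,5) w=2
  Add (0,2) w=4
  Add (0,3) w=4
  Add (1,4) w=6
  Skip (1,5) w=6 (creates cycle)
  Skip (2,5) w=9 (creates cycle)
  Skip (3,5) w=9 (creates cycle)
  Skip (3,4) w=10 (creates cycle)
MST weight = 17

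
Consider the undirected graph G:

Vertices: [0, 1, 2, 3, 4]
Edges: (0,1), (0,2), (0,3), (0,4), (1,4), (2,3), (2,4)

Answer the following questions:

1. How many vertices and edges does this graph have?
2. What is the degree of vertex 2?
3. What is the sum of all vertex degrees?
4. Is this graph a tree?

Count: 5 vertices, 7 edges.
Vertex 2 has neighbors [0, 3, 4], degree = 3.
Handshaking lemma: 2 * 7 = 14.
A tree on 5 vertices has 4 edges. This graph has 7 edges (3 extra). Not a tree.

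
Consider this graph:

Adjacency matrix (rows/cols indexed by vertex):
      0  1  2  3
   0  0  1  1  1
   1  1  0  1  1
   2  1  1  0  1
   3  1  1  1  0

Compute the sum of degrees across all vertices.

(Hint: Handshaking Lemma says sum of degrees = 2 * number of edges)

Count edges: 6 edges.
By Handshaking Lemma: sum of degrees = 2 * 6 = 12.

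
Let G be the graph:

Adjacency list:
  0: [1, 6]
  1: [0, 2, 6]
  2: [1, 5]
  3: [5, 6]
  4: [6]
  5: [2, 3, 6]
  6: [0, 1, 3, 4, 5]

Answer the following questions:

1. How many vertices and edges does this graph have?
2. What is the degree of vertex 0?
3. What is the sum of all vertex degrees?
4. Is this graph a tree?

Count: 7 vertices, 9 edges.
Vertex 0 has neighbors [1, 6], degree = 2.
Handshaking lemma: 2 * 9 = 18.
A tree on 7 vertices has 6 edges. This graph has 9 edges (3 extra). Not a tree.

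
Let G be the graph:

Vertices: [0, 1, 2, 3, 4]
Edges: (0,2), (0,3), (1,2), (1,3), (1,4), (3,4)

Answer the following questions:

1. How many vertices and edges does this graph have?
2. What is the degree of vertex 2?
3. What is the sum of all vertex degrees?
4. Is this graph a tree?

Count: 5 vertices, 6 edges.
Vertex 2 has neighbors [0, 1], degree = 2.
Handshaking lemma: 2 * 6 = 12.
A tree on 5 vertices has 4 edges. This graph has 6 edges (2 extra). Not a tree.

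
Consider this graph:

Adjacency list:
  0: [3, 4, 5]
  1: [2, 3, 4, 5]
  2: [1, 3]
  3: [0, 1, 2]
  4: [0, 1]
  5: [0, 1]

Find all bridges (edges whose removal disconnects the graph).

No bridges found. The graph is 2-edge-connected (no single edge removal disconnects it).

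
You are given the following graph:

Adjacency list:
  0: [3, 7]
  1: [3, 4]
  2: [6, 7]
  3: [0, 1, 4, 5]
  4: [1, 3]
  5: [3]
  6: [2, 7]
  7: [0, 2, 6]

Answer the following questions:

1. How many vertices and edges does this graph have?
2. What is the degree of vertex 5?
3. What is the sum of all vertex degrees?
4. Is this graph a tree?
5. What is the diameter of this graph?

Count: 8 vertices, 9 edges.
Vertex 5 has neighbors [3], degree = 1.
Handshaking lemma: 2 * 9 = 18.
A tree on 8 vertices has 7 edges. This graph has 9 edges (2 extra). Not a tree.
Diameter (longest shortest path) = 4.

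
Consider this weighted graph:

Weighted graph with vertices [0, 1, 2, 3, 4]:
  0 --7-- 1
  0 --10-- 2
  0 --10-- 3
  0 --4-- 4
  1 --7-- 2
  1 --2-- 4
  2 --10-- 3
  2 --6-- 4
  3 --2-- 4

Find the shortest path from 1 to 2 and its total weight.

Using Dijkstra's algorithm from vertex 1:
Shortest path: 1 -> 2
Total weight: 7 = 7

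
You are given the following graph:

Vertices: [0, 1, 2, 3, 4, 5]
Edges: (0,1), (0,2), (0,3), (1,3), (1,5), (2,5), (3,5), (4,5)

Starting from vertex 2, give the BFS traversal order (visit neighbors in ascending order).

BFS from vertex 2 (neighbors processed in ascending order):
Visit order: 2, 0, 5, 1, 3, 4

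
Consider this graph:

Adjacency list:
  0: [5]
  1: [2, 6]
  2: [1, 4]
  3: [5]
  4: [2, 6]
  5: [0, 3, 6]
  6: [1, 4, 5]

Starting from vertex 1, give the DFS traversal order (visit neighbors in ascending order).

DFS from vertex 1 (neighbors processed in ascending order):
Visit order: 1, 2, 4, 6, 5, 0, 3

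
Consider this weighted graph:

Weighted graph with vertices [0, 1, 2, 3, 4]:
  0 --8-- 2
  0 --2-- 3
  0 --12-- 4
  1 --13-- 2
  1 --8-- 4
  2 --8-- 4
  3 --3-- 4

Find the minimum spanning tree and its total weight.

Applying Kruskal's algorithm (sort edges by weight, add if no cycle):
  Add (0,3) w=2
  Add (3,4) w=3
  Add (0,2) w=8
  Add (1,4) w=8
  Skip (2,4) w=8 (creates cycle)
  Skip (0,4) w=12 (creates cycle)
  Skip (1,2) w=13 (creates cycle)
MST weight = 21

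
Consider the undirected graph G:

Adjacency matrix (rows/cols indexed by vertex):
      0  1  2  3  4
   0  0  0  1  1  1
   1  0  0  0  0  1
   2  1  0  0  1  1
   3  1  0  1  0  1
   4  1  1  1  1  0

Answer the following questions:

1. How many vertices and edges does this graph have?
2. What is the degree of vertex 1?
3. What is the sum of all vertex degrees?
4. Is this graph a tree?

Count: 5 vertices, 7 edges.
Vertex 1 has neighbors [4], degree = 1.
Handshaking lemma: 2 * 7 = 14.
A tree on 5 vertices has 4 edges. This graph has 7 edges (3 extra). Not a tree.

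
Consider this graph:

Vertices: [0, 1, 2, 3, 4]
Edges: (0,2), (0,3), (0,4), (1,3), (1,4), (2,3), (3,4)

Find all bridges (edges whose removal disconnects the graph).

No bridges found. The graph is 2-edge-connected (no single edge removal disconnects it).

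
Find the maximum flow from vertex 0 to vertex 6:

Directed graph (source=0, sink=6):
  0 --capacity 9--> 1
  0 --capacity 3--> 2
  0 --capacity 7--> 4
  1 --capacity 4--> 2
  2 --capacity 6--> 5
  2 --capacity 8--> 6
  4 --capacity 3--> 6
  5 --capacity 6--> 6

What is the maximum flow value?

Computing max flow:
  Flow on (0->1): 4/9
  Flow on (0->2): 3/3
  Flow on (0->4): 3/7
  Flow on (1->2): 4/4
  Flow on (2->6): 7/8
  Flow on (4->6): 3/3
Maximum flow = 10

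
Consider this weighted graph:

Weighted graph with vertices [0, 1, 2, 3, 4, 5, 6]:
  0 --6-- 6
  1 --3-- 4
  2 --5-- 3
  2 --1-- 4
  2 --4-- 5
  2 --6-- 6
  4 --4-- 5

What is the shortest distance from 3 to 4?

Using Dijkstra's algorithm from vertex 3:
Shortest path: 3 -> 2 -> 4
Total weight: 5 + 1 = 6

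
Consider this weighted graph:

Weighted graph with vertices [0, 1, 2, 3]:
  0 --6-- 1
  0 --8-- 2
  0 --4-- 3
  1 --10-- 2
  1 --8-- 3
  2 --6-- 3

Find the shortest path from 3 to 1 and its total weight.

Using Dijkstra's algorithm from vertex 3:
Shortest path: 3 -> 1
Total weight: 8 = 8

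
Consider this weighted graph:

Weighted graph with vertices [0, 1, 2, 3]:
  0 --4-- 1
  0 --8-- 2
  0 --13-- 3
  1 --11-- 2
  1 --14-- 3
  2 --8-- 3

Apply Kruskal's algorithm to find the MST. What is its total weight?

Applying Kruskal's algorithm (sort edges by weight, add if no cycle):
  Add (0,1) w=4
  Add (0,2) w=8
  Add (2,3) w=8
  Skip (1,2) w=11 (creates cycle)
  Skip (0,3) w=13 (creates cycle)
  Skip (1,3) w=14 (creates cycle)
MST weight = 20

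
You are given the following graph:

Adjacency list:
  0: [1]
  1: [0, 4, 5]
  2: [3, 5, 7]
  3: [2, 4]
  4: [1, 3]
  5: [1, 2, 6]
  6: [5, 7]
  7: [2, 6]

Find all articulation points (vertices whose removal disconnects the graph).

An articulation point is a vertex whose removal disconnects the graph.
Articulation points: [1]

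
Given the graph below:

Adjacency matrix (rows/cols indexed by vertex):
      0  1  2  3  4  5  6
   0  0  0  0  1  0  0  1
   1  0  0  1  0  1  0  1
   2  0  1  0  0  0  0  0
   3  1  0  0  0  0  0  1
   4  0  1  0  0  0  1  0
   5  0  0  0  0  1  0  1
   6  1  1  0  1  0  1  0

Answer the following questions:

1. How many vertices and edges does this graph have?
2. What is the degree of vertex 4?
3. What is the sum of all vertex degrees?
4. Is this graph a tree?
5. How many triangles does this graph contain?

Count: 7 vertices, 8 edges.
Vertex 4 has neighbors [1, 5], degree = 2.
Handshaking lemma: 2 * 8 = 16.
A tree on 7 vertices has 6 edges. This graph has 8 edges (2 extra). Not a tree.
Number of triangles = 1.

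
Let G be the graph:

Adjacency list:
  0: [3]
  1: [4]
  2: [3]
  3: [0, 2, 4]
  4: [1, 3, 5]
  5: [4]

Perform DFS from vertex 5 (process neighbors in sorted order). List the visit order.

DFS from vertex 5 (neighbors processed in ascending order):
Visit order: 5, 4, 1, 3, 0, 2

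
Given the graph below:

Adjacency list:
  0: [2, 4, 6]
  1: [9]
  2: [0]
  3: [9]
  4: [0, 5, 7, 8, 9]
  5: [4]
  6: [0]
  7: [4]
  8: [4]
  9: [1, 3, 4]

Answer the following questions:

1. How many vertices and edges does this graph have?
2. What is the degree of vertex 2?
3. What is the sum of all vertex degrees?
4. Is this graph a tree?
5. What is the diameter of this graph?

Count: 10 vertices, 9 edges.
Vertex 2 has neighbors [0], degree = 1.
Handshaking lemma: 2 * 9 = 18.
A graph is a tree iff it is connected and has exactly n-1 edges. This graph is connected (all 10 vertices in one component) and has 10-1 = 9 edges. It is a tree.
Diameter (longest shortest path) = 4.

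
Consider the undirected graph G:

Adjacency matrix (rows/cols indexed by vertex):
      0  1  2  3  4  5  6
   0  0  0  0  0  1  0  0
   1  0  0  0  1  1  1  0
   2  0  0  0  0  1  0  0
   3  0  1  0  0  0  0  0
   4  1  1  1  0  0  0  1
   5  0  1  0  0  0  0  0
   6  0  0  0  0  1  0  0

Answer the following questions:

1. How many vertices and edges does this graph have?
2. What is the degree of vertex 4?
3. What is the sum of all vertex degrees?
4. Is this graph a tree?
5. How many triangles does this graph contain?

Count: 7 vertices, 6 edges.
Vertex 4 has neighbors [0, 1, 2, 6], degree = 4.
Handshaking lemma: 2 * 6 = 12.
A graph is a tree iff it is connected and has exactly n-1 edges. This graph is connected (all 7 vertices in one component) and has 7-1 = 6 edges. It is a tree.
Number of triangles = 0.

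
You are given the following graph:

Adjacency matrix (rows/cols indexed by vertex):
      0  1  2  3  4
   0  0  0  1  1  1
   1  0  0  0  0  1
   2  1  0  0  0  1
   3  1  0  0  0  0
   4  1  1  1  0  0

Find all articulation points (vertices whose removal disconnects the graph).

An articulation point is a vertex whose removal disconnects the graph.
Articulation points: [0, 4]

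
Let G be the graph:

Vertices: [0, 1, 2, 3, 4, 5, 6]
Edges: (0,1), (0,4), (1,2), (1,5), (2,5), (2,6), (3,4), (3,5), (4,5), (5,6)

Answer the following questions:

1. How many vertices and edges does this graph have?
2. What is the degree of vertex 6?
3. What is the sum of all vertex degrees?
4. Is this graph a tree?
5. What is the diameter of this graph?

Count: 7 vertices, 10 edges.
Vertex 6 has neighbors [2, 5], degree = 2.
Handshaking lemma: 2 * 10 = 20.
A tree on 7 vertices has 6 edges. This graph has 10 edges (4 extra). Not a tree.
Diameter (longest shortest path) = 3.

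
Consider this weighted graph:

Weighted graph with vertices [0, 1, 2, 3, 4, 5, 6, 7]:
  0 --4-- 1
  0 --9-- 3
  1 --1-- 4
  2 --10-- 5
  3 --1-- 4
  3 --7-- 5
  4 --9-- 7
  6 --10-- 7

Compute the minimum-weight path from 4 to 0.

Using Dijkstra's algorithm from vertex 4:
Shortest path: 4 -> 1 -> 0
Total weight: 1 + 4 = 5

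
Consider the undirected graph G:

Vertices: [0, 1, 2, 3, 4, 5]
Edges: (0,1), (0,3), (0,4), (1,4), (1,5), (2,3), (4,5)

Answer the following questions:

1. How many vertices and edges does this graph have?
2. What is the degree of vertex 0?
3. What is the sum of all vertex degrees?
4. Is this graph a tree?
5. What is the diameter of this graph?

Count: 6 vertices, 7 edges.
Vertex 0 has neighbors [1, 3, 4], degree = 3.
Handshaking lemma: 2 * 7 = 14.
A tree on 6 vertices has 5 edges. This graph has 7 edges (2 extra). Not a tree.
Diameter (longest shortest path) = 4.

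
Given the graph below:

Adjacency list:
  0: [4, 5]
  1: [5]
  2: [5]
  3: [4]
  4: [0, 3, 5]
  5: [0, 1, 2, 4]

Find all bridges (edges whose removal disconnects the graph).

A bridge is an edge whose removal increases the number of connected components.
Bridges found: (1,5), (2,5), (3,4)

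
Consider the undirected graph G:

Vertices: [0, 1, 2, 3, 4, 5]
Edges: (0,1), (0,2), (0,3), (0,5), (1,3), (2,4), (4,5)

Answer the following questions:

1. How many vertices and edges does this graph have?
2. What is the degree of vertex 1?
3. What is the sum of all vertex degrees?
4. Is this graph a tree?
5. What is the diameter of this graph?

Count: 6 vertices, 7 edges.
Vertex 1 has neighbors [0, 3], degree = 2.
Handshaking lemma: 2 * 7 = 14.
A tree on 6 vertices has 5 edges. This graph has 7 edges (2 extra). Not a tree.
Diameter (longest shortest path) = 3.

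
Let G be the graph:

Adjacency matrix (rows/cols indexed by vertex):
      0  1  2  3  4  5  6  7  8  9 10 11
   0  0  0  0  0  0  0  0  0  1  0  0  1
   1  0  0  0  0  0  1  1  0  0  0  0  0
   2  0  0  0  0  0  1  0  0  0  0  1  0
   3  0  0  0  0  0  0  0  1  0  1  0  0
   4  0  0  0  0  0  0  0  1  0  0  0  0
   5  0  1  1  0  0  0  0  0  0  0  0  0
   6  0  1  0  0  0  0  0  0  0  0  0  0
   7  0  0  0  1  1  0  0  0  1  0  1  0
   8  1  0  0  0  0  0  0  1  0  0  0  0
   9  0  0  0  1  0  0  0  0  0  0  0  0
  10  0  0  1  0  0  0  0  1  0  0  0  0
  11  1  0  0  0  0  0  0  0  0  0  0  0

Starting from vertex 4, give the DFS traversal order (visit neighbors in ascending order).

DFS from vertex 4 (neighbors processed in ascending order):
Visit order: 4, 7, 3, 9, 8, 0, 11, 10, 2, 5, 1, 6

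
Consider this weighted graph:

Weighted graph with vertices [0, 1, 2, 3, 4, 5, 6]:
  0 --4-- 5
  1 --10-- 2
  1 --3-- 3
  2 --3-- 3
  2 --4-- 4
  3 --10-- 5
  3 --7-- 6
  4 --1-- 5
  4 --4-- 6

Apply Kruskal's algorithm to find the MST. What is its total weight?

Applying Kruskal's algorithm (sort edges by weight, add if no cycle):
  Add (4,5) w=1
  Add (1,3) w=3
  Add (2,3) w=3
  Add (0,5) w=4
  Add (2,4) w=4
  Add (4,6) w=4
  Skip (3,6) w=7 (creates cycle)
  Skip (1,2) w=10 (creates cycle)
  Skip (3,5) w=10 (creates cycle)
MST weight = 19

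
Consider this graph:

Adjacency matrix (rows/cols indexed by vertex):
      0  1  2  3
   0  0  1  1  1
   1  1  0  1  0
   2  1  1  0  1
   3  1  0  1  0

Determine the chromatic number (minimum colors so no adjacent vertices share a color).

The graph has a maximum clique of size 3 (lower bound on chromatic number).
A valid 3-coloring: {0: 0, 1: 2, 2: 1, 3: 2}.
Chromatic number = 3.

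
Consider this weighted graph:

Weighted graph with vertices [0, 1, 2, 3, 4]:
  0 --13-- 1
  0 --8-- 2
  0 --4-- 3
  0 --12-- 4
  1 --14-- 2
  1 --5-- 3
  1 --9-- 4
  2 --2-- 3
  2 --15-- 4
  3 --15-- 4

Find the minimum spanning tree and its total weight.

Applying Kruskal's algorithm (sort edges by weight, add if no cycle):
  Add (2,3) w=2
  Add (0,3) w=4
  Add (1,3) w=5
  Skip (0,2) w=8 (creates cycle)
  Add (1,4) w=9
  Skip (0,4) w=12 (creates cycle)
  Skip (0,1) w=13 (creates cycle)
  Skip (1,2) w=14 (creates cycle)
  Skip (2,4) w=15 (creates cycle)
  Skip (3,4) w=15 (creates cycle)
MST weight = 20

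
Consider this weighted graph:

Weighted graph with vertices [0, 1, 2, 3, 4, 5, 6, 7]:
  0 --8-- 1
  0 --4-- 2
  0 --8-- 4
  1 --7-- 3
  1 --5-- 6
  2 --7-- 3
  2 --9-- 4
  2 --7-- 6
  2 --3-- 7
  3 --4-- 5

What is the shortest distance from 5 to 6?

Using Dijkstra's algorithm from vertex 5:
Shortest path: 5 -> 3 -> 1 -> 6
Total weight: 4 + 7 + 5 = 16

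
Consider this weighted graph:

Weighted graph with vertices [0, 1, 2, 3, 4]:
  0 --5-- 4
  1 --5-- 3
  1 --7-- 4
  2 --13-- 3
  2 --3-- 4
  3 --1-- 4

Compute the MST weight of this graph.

Applying Kruskal's algorithm (sort edges by weight, add if no cycle):
  Add (3,4) w=1
  Add (2,4) w=3
  Add (0,4) w=5
  Add (1,3) w=5
  Skip (1,4) w=7 (creates cycle)
  Skip (2,3) w=13 (creates cycle)
MST weight = 14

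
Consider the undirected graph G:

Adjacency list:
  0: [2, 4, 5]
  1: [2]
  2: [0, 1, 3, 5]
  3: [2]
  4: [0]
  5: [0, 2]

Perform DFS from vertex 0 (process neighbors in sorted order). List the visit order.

DFS from vertex 0 (neighbors processed in ascending order):
Visit order: 0, 2, 1, 3, 5, 4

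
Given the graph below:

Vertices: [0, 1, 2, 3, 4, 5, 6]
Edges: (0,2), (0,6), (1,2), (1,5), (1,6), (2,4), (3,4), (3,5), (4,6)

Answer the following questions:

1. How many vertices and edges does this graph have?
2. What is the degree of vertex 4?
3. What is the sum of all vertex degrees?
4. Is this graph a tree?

Count: 7 vertices, 9 edges.
Vertex 4 has neighbors [2, 3, 6], degree = 3.
Handshaking lemma: 2 * 9 = 18.
A tree on 7 vertices has 6 edges. This graph has 9 edges (3 extra). Not a tree.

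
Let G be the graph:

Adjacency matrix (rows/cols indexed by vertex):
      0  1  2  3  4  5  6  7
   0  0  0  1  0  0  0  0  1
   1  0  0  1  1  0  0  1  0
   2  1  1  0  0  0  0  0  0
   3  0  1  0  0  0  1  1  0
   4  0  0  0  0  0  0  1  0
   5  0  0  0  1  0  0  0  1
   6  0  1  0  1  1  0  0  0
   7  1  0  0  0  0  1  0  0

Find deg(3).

Vertex 3 has neighbors [1, 5, 6], so deg(3) = 3.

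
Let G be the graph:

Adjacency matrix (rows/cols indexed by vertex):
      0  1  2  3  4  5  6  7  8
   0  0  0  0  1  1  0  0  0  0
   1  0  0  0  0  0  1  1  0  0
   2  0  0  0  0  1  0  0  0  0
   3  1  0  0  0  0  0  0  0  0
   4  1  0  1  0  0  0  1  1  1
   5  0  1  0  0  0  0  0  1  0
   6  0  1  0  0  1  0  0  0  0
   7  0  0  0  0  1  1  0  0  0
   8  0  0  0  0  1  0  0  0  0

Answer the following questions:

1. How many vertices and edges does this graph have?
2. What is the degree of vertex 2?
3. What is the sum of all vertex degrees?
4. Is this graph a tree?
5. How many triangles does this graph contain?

Count: 9 vertices, 9 edges.
Vertex 2 has neighbors [4], degree = 1.
Handshaking lemma: 2 * 9 = 18.
A tree on 9 vertices has 8 edges. This graph has 9 edges (1 extra). Not a tree.
Number of triangles = 0.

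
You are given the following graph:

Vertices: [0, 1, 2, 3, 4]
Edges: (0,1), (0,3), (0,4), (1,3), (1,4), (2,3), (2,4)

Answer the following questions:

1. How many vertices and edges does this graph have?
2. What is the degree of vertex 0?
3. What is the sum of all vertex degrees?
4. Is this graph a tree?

Count: 5 vertices, 7 edges.
Vertex 0 has neighbors [1, 3, 4], degree = 3.
Handshaking lemma: 2 * 7 = 14.
A tree on 5 vertices has 4 edges. This graph has 7 edges (3 extra). Not a tree.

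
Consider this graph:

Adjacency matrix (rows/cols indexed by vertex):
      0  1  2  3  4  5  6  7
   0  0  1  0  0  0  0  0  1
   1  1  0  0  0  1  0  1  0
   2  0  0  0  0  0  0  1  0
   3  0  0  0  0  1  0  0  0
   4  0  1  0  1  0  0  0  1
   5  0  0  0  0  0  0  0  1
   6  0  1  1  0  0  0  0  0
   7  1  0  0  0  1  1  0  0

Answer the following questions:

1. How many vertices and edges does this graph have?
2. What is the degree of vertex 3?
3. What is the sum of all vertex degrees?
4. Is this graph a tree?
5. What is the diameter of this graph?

Count: 8 vertices, 8 edges.
Vertex 3 has neighbors [4], degree = 1.
Handshaking lemma: 2 * 8 = 16.
A tree on 8 vertices has 7 edges. This graph has 8 edges (1 extra). Not a tree.
Diameter (longest shortest path) = 5.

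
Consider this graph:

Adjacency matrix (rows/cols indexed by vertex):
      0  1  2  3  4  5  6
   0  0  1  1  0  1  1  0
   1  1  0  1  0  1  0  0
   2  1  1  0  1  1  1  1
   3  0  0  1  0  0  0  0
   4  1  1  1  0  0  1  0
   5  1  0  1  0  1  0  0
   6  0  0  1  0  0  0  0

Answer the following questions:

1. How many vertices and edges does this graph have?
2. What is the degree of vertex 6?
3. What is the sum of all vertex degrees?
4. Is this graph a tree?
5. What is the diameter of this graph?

Count: 7 vertices, 11 edges.
Vertex 6 has neighbors [2], degree = 1.
Handshaking lemma: 2 * 11 = 22.
A tree on 7 vertices has 6 edges. This graph has 11 edges (5 extra). Not a tree.
Diameter (longest shortest path) = 2.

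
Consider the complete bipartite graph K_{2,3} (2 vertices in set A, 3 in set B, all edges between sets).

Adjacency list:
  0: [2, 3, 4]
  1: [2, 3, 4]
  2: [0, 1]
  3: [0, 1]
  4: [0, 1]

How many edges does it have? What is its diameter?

K_{2,3} has 2 * 3 = 6 edges.
Any vertex reaches any opposite-side vertex in 1 step; same-side vertices reach in 2 steps via any opposite-side vertex.
Diameter = 2.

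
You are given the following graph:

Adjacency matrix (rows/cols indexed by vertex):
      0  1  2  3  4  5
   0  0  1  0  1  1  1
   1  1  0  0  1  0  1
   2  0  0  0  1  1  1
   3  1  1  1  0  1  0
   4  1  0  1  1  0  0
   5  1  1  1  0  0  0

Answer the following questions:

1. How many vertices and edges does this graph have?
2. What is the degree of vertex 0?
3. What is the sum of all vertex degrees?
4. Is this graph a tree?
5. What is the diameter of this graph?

Count: 6 vertices, 10 edges.
Vertex 0 has neighbors [1, 3, 4, 5], degree = 4.
Handshaking lemma: 2 * 10 = 20.
A tree on 6 vertices has 5 edges. This graph has 10 edges (5 extra). Not a tree.
Diameter (longest shortest path) = 2.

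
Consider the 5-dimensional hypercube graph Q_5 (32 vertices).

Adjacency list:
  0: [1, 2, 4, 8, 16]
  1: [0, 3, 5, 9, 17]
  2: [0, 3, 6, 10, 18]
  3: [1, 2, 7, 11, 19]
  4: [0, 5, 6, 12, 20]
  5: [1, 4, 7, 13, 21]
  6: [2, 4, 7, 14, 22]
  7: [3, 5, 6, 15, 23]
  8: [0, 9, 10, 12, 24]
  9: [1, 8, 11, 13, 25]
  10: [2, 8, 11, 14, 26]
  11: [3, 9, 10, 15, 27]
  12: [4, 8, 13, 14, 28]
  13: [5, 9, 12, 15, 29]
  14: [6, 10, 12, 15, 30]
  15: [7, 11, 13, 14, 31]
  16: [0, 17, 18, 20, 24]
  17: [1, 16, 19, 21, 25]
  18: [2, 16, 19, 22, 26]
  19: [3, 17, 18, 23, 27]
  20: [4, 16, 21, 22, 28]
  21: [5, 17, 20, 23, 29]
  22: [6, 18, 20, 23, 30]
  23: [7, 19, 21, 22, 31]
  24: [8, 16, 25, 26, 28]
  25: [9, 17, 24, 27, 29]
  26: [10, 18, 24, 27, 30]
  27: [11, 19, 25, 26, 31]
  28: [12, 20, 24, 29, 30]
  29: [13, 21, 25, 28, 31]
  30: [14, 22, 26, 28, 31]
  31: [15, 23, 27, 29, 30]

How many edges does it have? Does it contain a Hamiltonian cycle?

Q_5 has 32 * 5 / 2 = 80 edges.
Q_5 (d >= 2) always has a Hamiltonian cycle: a 5-bit cyclic Gray code visits every vertex exactly once and returns to the start.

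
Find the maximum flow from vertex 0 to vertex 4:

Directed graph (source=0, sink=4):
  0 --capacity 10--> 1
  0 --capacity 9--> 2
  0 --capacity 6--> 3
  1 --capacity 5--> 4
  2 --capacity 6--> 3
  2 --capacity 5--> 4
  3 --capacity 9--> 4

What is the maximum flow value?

Computing max flow:
  Flow on (0->1): 5/10
  Flow on (0->2): 8/9
  Flow on (0->3): 6/6
  Flow on (1->4): 5/5
  Flow on (2->3): 3/6
  Flow on (2->4): 5/5
  Flow on (3->4): 9/9
Maximum flow = 19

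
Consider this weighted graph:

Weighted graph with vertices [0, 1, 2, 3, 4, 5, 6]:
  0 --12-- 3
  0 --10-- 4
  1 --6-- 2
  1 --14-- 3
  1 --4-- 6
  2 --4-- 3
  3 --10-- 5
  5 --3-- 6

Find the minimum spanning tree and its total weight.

Applying Kruskal's algorithm (sort edges by weight, add if no cycle):
  Add (5,6) w=3
  Add (1,6) w=4
  Add (2,3) w=4
  Add (1,2) w=6
  Add (0,4) w=10
  Skip (3,5) w=10 (creates cycle)
  Add (0,3) w=12
  Skip (1,3) w=14 (creates cycle)
MST weight = 39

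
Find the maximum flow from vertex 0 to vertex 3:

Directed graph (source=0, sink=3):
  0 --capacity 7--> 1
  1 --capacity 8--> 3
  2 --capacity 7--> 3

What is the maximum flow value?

Computing max flow:
  Flow on (0->1): 7/7
  Flow on (1->3): 7/8
Maximum flow = 7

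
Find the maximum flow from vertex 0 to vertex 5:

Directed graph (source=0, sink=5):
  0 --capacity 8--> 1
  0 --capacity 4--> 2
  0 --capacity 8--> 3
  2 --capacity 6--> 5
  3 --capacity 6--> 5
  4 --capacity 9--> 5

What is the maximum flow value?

Computing max flow:
  Flow on (0->2): 4/4
  Flow on (0->3): 6/8
  Flow on (2->5): 4/6
  Flow on (3->5): 6/6
Maximum flow = 10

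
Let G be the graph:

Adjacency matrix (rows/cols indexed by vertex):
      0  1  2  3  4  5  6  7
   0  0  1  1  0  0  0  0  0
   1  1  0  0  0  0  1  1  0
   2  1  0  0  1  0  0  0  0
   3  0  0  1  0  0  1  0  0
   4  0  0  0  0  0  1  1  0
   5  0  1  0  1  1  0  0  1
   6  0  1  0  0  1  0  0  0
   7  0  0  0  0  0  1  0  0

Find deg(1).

Vertex 1 has neighbors [0, 5, 6], so deg(1) = 3.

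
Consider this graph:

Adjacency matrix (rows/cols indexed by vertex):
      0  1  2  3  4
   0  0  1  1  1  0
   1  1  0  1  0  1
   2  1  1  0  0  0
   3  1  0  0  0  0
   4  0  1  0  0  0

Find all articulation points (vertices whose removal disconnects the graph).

An articulation point is a vertex whose removal disconnects the graph.
Articulation points: [0, 1]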